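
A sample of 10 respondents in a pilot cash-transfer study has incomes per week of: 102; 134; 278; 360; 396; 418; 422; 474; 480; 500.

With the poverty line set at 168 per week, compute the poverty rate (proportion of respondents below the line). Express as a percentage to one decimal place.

2 of the 10 respondents have income below 168.
H = 2/10 = 20.0%.

20.0%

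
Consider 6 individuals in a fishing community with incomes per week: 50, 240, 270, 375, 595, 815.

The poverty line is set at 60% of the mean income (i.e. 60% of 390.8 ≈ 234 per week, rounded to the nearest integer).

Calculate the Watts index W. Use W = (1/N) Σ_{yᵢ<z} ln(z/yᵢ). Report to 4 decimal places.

Below the line: 50 (q = 1 of N = 6).
Log shortfalls: ln(234/50) = 1.5433.
W = 1.543298 / 6 = 0.2572.

0.2572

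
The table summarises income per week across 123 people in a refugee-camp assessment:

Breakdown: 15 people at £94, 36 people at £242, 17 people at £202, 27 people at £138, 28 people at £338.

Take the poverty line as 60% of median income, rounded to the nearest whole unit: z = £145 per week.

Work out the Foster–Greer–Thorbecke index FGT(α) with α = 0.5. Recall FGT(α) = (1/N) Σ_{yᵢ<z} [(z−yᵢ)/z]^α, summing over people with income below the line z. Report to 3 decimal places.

Incomes under z: 15×£94, 27×£138 (q = 42 of N = 123).
Shortfall ratios: (145−94)/145 = 0.3517 (×15); (145−138)/145 = 0.0483 (×27).
Raised to α = 0.5: 0.59306 (×15); 0.21972 (×27).
Sum = 14.828328; FGT(0.5) = 14.828328 / 123 = 0.121.

0.121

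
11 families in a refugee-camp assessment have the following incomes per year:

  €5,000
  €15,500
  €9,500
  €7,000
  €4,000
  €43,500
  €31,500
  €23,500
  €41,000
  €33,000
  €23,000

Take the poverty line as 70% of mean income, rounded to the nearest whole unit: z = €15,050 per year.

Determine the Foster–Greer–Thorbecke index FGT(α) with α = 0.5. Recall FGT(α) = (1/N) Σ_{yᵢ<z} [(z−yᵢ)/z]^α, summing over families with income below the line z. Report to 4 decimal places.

Incomes under z: €4,000, €5,000, €7,000, €9,500 (q = 4 of N = 11).
Shortfall ratios: (15050−4000)/15050 = 0.7342; (15050−5000)/15050 = 0.6678; (15050−7000)/15050 = 0.5349; (15050−9500)/15050 = 0.3688.
Raised to α = 0.5: 0.85687; 0.81717; 0.73136; 0.60726.
Sum = 3.012663; FGT(0.5) = 3.012663 / 11 = 0.2739.

0.2739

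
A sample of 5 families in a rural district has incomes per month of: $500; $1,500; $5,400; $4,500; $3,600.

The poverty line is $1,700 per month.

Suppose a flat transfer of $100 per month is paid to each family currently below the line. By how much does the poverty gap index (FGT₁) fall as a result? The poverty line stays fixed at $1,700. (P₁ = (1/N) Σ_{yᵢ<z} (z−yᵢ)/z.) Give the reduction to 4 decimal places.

0.0235

Before: below the line — $500, $1,500; poverty gap index (FGT₁) = 0.164706.
After the $100 transfer: below the line — $600, $1,600; poverty gap index (FGT₁) = 0.141176.
Reduction = 0.164706 − 0.141176 = 0.0235.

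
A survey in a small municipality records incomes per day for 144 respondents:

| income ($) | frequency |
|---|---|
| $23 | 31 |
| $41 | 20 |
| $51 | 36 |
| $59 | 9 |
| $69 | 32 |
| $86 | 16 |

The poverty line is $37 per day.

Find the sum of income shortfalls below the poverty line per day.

$434

Incomes under z: 31×$23 (q = 31 of N = 144).
Individual gaps: 31×(37−23) = 434.
Aggregate gap = $434.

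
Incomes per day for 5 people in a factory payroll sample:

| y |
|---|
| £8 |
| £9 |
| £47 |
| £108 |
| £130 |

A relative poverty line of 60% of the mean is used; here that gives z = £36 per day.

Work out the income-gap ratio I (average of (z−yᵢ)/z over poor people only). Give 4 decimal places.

Below the line: £8, £9 (q = 2 of N = 5).
Relative gaps: 0.7778, 0.7500; sum = 1.527778.
The income-gap ratio divides by q (the poor only): 1.527778 / 2 = 0.7639.

0.7639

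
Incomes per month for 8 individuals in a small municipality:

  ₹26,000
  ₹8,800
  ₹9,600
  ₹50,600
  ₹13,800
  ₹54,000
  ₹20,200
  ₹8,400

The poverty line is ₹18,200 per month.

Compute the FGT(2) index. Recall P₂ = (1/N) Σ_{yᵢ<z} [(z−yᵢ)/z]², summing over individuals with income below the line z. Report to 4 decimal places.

Below z: ₹8,400, ₹8,800, ₹9,600, ₹13,800 (q = 4 of N = 8).
Relative gaps: (18200−8400)/18200 = 0.5385; (18200−8800)/18200 = 0.5165; (18200−9600)/18200 = 0.4725; (18200−13800)/18200 = 0.2418.
Squared: 0.2899; 0.2668; 0.2233; 0.0584.
Sum = 0.838425; P₂ = 0.838425 / 8 = 0.1048.

0.1048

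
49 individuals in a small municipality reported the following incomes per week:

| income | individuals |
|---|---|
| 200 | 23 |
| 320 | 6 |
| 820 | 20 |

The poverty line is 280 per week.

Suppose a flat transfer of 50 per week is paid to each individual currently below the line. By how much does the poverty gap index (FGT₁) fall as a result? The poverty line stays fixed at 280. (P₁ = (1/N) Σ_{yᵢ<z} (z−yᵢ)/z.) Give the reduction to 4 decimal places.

Before: below the line — 23×200; poverty gap index (FGT₁) = 0.134111.
After the 50 transfer: below the line — 23×250; poverty gap index (FGT₁) = 0.050292.
Reduction = 0.134111 − 0.050292 = 0.0838.

0.0838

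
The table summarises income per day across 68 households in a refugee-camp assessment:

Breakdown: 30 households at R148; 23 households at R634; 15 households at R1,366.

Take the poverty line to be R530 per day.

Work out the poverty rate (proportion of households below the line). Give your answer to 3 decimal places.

30 of the 68 households have income below R530.
H = 30/68 = 0.441.

0.441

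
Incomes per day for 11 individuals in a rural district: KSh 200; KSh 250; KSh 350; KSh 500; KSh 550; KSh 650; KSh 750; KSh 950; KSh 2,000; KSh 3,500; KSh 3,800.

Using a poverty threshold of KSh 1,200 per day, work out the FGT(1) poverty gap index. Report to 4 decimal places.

0.4091

Incomes under z: KSh 200, KSh 250, KSh 350, KSh 500, KSh 550, KSh 650, KSh 750, KSh 950 (q = 8 of N = 11).
Shortfall ratios: (1200−200)/1200 = 0.8333; (1200−250)/1200 = 0.7917; (1200−350)/1200 = 0.7083; (1200−500)/1200 = 0.5833; (1200−550)/1200 = 0.5417; (1200−650)/1200 = 0.4583; (1200−750)/1200 = 0.3750; (1200−950)/1200 = 0.2083.
Sum of shortfalls = 4.500000; P₁ averages over all N: 4.500000 / 11 = 0.4091.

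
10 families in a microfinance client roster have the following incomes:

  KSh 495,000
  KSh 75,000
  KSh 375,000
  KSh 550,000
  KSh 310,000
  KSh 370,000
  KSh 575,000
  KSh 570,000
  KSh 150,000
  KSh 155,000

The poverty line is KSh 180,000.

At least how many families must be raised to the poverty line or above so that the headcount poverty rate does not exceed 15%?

3 of the 10 families are poor, so H = 3/10 = 0.300.
A headcount ratio of at most 15% allows at most ⌊0.15 × 10⌋ = 1 poor families.
So at least 3 − 1 = 2 must be lifted.

2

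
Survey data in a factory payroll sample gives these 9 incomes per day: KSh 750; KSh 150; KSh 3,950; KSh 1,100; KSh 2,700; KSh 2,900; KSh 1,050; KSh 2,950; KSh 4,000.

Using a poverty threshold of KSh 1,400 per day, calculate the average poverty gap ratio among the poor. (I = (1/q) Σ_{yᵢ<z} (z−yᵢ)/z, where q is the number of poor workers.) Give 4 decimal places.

Below the line: KSh 150, KSh 750, KSh 1,050, KSh 1,100 (q = 4 of N = 9).
Relative gaps: 0.8929, 0.4643, 0.2500, 0.2143; sum = 1.821429.
The income-gap ratio divides by q (the poor only): 1.821429 / 4 = 0.4554.

0.4554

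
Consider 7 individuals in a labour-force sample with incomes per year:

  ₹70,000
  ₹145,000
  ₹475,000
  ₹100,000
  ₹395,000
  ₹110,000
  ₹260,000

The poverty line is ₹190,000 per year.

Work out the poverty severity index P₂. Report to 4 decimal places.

0.1224

Poor units: ₹70,000, ₹100,000, ₹110,000, ₹145,000 (q = 4 of N = 7).
Gap ratios (z−y)/z: (190000−70000)/190000 = 0.6316; (190000−100000)/190000 = 0.4737; (190000−110000)/190000 = 0.4211; (190000−145000)/190000 = 0.2368.
Squared: 0.3989; 0.2244; 0.1773; 0.0561.
Sum = 0.856648; P₂ = 0.856648 / 7 = 0.1224.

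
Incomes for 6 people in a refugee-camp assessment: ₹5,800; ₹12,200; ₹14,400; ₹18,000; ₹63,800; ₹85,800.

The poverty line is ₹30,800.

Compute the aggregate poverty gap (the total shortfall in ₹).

Poor units: ₹5,800, ₹12,200, ₹14,400, ₹18,000 (q = 4 of N = 6).
Individual gaps: 30800−5800 = 25000; 30800−12200 = 18600; 30800−14400 = 16400; 30800−18000 = 12800.
Aggregate gap = ₹72,800.

₹72,800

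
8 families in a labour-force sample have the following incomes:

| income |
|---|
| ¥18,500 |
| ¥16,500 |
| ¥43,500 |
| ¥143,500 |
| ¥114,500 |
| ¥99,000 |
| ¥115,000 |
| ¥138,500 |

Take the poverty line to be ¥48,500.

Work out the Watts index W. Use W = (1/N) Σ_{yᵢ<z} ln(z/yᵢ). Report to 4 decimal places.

0.2688

Below the line: ¥16,500, ¥18,500, ¥43,500 (q = 3 of N = 8).
Log gaps: ln(48500/16500) = 1.0782; ln(48500/18500) = 0.9638; ln(48500/43500) = 0.1088.
W = 2.150799 / 8 = 0.2688.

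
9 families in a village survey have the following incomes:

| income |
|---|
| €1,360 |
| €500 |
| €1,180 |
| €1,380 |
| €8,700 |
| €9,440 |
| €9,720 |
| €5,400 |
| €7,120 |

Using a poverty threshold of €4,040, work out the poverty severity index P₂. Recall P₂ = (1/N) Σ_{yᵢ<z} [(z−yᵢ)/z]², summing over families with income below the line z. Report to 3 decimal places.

Below the line: €500, €1,180, €1,360, €1,380 (q = 4 of N = 9).
Normalized shortfalls: (4040−500)/4040 = 0.8762; (4040−1180)/4040 = 0.7079; (4040−1360)/4040 = 0.6634; (4040−1380)/4040 = 0.6584.
Squared: 0.7678; 0.5012; 0.4401; 0.4335.
Sum = 2.142511; P₂ = 2.142511 / 9 = 0.238.

0.238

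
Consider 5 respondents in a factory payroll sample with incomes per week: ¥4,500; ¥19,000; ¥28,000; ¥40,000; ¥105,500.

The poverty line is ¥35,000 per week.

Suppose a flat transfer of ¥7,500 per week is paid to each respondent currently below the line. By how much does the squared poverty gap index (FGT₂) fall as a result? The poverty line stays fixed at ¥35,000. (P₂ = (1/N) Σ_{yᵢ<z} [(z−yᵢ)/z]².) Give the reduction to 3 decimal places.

Before: below the line — ¥4,500, ¥19,000, ¥28,000; squared poverty gap index (FGT₂) = 0.20167.
After the ¥7,500 transfer: below the line — ¥12,000, ¥26,500; squared poverty gap index (FGT₂) = 0.09816.
Reduction = 0.20167 − 0.09816 = 0.104.

0.104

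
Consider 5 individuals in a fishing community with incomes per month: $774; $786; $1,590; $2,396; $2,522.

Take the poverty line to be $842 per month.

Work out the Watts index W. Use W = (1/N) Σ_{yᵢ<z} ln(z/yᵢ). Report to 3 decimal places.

0.031

Below the line: $774, $786 (q = 2 of N = 5).
Log shortfalls: ln(842/774) = 0.0842; ln(842/786) = 0.0688.
W = 0.153031 / 5 = 0.031.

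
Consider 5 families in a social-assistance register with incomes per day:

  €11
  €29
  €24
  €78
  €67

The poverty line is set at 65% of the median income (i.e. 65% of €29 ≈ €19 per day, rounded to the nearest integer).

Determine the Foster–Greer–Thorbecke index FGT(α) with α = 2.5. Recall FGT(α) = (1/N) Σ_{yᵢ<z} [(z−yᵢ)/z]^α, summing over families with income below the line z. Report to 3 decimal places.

0.023

Poor units: €11 (q = 1 of N = 5).
Normalized shortfalls: (19−11)/19 = 0.4211.
Raised to α = 2.5: 0.11504.
Sum = 0.115038; FGT(2.5) = 0.115038 / 5 = 0.023.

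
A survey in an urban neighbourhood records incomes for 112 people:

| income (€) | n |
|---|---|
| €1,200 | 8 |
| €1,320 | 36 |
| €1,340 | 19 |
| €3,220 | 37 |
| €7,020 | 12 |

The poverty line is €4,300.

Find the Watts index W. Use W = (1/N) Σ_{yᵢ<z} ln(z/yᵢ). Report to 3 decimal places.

0.764

Below z: 8×€1,200, 36×€1,320, 19×€1,340, 37×€3,220 (q = 100 of N = 112).
ln(z/y) terms: ln(4300/1200) = 1.2763 (×8); ln(4300/1320) = 1.1810 (×36); ln(4300/1340) = 1.1659 (×19); ln(4300/3220) = 0.2892 (×37).
W = 85.580354 / 112 = 0.764.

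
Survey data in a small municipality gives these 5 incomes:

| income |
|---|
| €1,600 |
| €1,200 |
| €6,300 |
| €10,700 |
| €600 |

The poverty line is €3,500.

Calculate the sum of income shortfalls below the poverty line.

€7,100

Below z: €600, €1,200, €1,600 (q = 3 of N = 5).
Individual gaps: 3500−600 = 2900; 3500−1200 = 2300; 3500−1600 = 1900.
Aggregate gap = €7,100.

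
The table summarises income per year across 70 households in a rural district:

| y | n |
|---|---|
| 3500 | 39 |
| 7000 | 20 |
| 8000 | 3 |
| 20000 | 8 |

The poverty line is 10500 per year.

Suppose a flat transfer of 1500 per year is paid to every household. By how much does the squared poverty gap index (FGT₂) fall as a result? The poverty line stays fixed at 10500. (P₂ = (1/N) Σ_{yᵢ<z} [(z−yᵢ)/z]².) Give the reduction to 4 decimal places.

0.1182

Before: below the line — 39×3500, 20×7000, 3×8000; squared poverty gap index (FGT₂) = 0.281795.
After the 1500 transfer: below the line — 39×5000, 20×8500, 3×9500; squared poverty gap index (FGT₂) = 0.163622.
Reduction = 0.281795 − 0.163622 = 0.1182.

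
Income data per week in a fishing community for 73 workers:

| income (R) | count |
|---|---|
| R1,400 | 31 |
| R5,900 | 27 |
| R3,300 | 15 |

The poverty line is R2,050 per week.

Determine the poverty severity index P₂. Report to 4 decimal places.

Incomes under z: 31×R1,400 (q = 31 of N = 73).
Relative gaps: (2050−1400)/2050 = 0.3171 (×31).
Squared: 0.1005 (×31).
Sum = 3.116597; P₂ = 3.116597 / 73 = 0.0427.

0.0427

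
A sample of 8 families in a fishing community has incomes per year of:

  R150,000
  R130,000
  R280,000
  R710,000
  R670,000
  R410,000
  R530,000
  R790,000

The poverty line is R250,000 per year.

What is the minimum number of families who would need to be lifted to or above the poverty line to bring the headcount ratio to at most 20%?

Currently q = 2 of N = 8 are below the line (H = 0.250).
A headcount ratio of at most 20% allows at most ⌊0.20 × 8⌋ = 1 poor families.
So at least 2 − 1 = 1 must be lifted.

1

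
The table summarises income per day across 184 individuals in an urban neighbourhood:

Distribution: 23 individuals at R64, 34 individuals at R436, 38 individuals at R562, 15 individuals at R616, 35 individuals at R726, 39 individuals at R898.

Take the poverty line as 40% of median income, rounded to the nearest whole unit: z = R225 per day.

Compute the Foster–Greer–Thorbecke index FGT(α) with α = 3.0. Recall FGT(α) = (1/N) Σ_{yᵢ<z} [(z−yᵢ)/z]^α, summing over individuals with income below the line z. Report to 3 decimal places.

0.046

Poor units: 23×R64 (q = 23 of N = 184).
Shortfall ratios: (225−64)/225 = 0.7156 (×23).
Raised to α = 3.0: 0.36638 (×23).
Sum = 8.426707; FGT(3.0) = 8.426707 / 184 = 0.046.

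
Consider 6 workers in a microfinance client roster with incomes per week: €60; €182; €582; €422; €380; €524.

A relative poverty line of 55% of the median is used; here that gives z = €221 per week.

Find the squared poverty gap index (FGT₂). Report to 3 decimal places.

Incomes under z: €60, €182 (q = 2 of N = 6).
Relative gaps: (221−60)/221 = 0.7285; (221−182)/221 = 0.1765.
Squared: 0.5307; 0.0311.
Sum = 0.561864; P₂ = 0.561864 / 6 = 0.094.

0.094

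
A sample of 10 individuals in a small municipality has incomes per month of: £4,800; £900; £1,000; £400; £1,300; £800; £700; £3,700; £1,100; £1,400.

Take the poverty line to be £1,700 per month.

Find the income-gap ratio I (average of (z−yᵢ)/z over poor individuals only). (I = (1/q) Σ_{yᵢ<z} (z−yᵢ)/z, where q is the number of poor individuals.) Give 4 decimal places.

0.4412

Poor units: £400, £700, £800, £900, £1,000, £1,100, £1,300, £1,400 (q = 8 of N = 10).
Relative gaps: 0.7647, 0.5882, 0.5294, 0.4706, 0.4118, 0.3529, 0.2353, 0.1765; sum = 3.529412.
The income-gap ratio divides by q (the poor only): 3.529412 / 8 = 0.4412.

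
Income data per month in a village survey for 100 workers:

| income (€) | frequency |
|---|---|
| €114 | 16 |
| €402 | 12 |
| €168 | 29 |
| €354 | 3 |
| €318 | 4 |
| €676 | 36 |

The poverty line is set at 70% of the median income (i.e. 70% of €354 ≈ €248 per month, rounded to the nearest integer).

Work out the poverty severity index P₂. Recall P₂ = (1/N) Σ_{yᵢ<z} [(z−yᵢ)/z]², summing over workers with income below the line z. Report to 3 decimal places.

0.077

Below the line: 16×€114, 29×€168 (q = 45 of N = 100).
Gap ratios (z−y)/z: (248−114)/248 = 0.5403 (×16); (248−168)/248 = 0.3226 (×29).
Squared: 0.2919 (×16); 0.1041 (×29).
Sum = 7.688866; P₂ = 7.688866 / 100 = 0.077.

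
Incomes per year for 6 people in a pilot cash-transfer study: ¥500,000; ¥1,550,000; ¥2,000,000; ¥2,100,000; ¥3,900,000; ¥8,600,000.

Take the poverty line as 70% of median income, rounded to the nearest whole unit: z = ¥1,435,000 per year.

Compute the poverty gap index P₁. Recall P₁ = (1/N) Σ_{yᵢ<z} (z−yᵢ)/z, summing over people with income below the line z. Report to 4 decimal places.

Incomes under z: ¥500,000 (q = 1 of N = 6).
Normalized shortfalls: (1435000−500000)/1435000 = 0.6516.
Σ = 0.651568. Dividing by the full population N = 6 gives P₁ = 0.1086.

0.1086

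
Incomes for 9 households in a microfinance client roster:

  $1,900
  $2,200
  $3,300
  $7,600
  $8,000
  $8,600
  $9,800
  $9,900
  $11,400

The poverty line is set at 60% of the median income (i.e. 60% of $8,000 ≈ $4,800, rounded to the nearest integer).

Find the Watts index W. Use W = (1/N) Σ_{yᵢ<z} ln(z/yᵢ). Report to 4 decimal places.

0.2313

Poor units: $1,900, $2,200, $3,300 (q = 3 of N = 9).
ln(z/y) terms: ln(4800/1900) = 0.9268; ln(4800/2200) = 0.7802; ln(4800/3300) = 0.3747.
W = 2.081614 / 9 = 0.2313.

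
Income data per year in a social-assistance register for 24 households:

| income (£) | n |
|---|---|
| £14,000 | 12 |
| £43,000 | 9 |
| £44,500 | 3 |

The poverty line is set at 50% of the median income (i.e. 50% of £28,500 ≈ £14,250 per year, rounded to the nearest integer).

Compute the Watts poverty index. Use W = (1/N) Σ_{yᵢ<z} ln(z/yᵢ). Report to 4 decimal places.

Below z: 12×£14,000 (q = 12 of N = 24).
Log gaps: ln(14250/14000) = 0.0177 (×12).
W = 0.212395 / 24 = 0.0088.

0.0088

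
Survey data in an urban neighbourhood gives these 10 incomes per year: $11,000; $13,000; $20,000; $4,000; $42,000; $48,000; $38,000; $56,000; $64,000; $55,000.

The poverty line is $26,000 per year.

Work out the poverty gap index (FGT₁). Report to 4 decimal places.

Incomes under z: $4,000, $11,000, $13,000, $20,000 (q = 4 of N = 10).
Normalized shortfalls: (26000−4000)/26000 = 0.8462; (26000−11000)/26000 = 0.5769; (26000−13000)/26000 = 0.5000; (26000−20000)/26000 = 0.2308.
Σ = 2.153846. Dividing by the full population N = 10 gives P₁ = 0.2154.

0.2154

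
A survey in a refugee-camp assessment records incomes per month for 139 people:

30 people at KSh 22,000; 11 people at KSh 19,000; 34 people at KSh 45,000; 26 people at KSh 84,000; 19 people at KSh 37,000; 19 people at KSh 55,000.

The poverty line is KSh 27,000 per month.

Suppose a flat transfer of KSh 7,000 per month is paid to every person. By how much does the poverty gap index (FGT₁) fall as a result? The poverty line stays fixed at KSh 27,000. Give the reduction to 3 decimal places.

0.060

Before: below the line — 11×KSh 19,000, 30×KSh 22,000; poverty gap index (FGT₁) = 0.06342.
After the KSh 7,000 transfer: below the line — 11×KSh 26,000; poverty gap index (FGT₁) = 0.00293.
Reduction = 0.06342 − 0.00293 = 0.060.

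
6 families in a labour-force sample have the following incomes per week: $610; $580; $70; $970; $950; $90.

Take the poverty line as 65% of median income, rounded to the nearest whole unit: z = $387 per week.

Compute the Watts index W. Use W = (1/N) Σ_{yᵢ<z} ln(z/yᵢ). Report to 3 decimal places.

0.528

Poor units: $70, $90 (q = 2 of N = 6).
ln(z/y) terms: ln(387/70) = 1.7099; ln(387/90) = 1.4586.
W = 3.168544 / 6 = 0.528.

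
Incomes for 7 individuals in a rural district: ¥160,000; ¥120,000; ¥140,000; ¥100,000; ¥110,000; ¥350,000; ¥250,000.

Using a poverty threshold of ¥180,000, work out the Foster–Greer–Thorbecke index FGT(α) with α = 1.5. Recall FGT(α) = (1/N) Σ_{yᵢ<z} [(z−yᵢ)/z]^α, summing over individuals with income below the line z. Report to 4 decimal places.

Below z: ¥100,000, ¥110,000, ¥120,000, ¥140,000, ¥160,000 (q = 5 of N = 7).
Relative gaps: (180000−100000)/180000 = 0.4444; (180000−110000)/180000 = 0.3889; (180000−120000)/180000 = 0.3333; (180000−140000)/180000 = 0.2222; (180000−160000)/180000 = 0.1111.
Raised to α = 1.5: 0.29630; 0.24251; 0.19245; 0.10476; 0.03704.
Sum = 0.873055; FGT(1.5) = 0.873055 / 7 = 0.1247.

0.1247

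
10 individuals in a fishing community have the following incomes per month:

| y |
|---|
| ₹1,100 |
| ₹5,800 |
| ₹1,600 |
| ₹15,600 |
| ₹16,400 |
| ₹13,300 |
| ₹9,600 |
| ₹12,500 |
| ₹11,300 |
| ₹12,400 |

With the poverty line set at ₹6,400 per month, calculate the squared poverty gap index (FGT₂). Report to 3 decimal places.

0.126

Incomes under z: ₹1,100, ₹1,600, ₹5,800 (q = 3 of N = 10).
Relative gaps: (6400−1100)/6400 = 0.8281; (6400−1600)/6400 = 0.7500; (6400−5800)/6400 = 0.0938.
Squared: 0.6858; 0.5625; 0.0088.
Sum = 1.257080; P₂ = 1.257080 / 10 = 0.126.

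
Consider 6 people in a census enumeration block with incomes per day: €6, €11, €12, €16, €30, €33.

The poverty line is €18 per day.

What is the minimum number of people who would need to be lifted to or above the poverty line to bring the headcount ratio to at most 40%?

Currently q = 4 of N = 6 are below the line (H = 0.667).
A headcount ratio of at most 40% allows at most ⌊0.40 × 6⌋ = 2 poor people.
So at least 4 − 2 = 2 must be lifted.

2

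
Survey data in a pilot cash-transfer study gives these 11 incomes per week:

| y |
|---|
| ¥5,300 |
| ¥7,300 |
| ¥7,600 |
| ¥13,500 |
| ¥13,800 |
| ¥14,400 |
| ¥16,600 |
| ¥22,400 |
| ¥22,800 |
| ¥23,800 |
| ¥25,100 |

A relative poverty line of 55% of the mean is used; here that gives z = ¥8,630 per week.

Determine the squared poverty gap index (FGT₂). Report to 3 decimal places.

Below the line: ¥5,300, ¥7,300, ¥7,600 (q = 3 of N = 11).
Normalized shortfalls: (8630−5300)/8630 = 0.3859; (8630−7300)/8630 = 0.1541; (8630−7600)/8630 = 0.1194.
Squared: 0.1489; 0.0238; 0.0142.
Sum = 0.186886; P₂ = 0.186886 / 11 = 0.017.

0.017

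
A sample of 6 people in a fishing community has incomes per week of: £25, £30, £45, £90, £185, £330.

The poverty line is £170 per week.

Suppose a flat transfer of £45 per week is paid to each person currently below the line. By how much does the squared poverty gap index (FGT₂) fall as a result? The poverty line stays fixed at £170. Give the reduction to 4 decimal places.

0.2076

Before: below the line — £25, £30, £45, £90; squared poverty gap index (FGT₂) = 0.361303.
After the £45 transfer: below the line — £70, £75, £90, £135; squared poverty gap index (FGT₂) = 0.153691.
Reduction = 0.361303 − 0.153691 = 0.2076.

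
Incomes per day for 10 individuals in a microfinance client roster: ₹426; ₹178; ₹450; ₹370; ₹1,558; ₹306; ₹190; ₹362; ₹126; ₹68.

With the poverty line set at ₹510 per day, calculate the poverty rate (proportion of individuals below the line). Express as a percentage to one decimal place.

9 of the 10 individuals have income below ₹510.
H = 9/10 = 90.0%.

90.0%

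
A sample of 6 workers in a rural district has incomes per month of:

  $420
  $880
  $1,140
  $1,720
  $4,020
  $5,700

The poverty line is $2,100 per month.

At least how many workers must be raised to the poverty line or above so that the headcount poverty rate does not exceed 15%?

4

4 of the 6 workers are poor, so H = 4/6 = 0.667.
A headcount ratio of at most 15% allows at most ⌊0.15 × 6⌋ = 0 poor workers.
So at least 4 − 0 = 4 must be lifted.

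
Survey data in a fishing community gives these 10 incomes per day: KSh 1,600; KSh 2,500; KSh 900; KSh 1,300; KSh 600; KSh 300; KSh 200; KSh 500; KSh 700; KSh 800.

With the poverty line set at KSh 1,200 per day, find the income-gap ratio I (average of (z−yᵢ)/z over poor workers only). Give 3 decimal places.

0.524

Below the line: KSh 200, KSh 300, KSh 500, KSh 600, KSh 700, KSh 800, KSh 900 (q = 7 of N = 10).
Shortfall ratios (z−y)/z: 0.8333, 0.7500, 0.5833, 0.5000, 0.4167, 0.3333, 0.2500; sum = 3.666667.
The income-gap ratio divides by q (the poor only): 3.666667 / 7 = 0.524.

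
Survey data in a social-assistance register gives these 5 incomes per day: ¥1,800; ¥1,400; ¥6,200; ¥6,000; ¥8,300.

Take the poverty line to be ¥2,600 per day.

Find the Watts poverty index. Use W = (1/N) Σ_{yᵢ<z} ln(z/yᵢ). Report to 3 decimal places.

0.197

Poor units: ¥1,400, ¥1,800 (q = 2 of N = 5).
Log gaps: ln(2600/1400) = 0.6190; ln(2600/1800) = 0.3677.
W = 0.986764 / 5 = 0.197.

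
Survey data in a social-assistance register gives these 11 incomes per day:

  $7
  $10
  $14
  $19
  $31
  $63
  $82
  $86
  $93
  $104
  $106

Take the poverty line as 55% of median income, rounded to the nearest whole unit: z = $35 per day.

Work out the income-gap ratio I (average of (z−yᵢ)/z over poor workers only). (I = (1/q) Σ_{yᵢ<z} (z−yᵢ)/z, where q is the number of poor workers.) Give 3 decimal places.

Poor units: $7, $10, $14, $19, $31 (q = 5 of N = 11).
Shortfall ratios (z−y)/z: 0.8000, 0.7143, 0.6000, 0.4571, 0.1143; sum = 2.685714.
I averages over the q = 5 poor units only: 2.685714 / 5 = 0.537.

0.537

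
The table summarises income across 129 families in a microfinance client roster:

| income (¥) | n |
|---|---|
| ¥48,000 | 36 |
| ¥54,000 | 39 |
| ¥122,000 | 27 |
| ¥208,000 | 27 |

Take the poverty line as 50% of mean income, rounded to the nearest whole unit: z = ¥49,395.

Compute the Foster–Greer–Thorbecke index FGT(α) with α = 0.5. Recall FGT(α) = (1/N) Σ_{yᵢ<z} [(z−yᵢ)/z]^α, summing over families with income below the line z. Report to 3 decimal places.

0.047

Incomes under z: 36×¥48,000 (q = 36 of N = 129).
Normalized shortfalls: (49395−48000)/49395 = 0.0282 (×36).
Raised to α = 0.5: 0.16805 (×36).
Sum = 6.049899; FGT(0.5) = 6.049899 / 129 = 0.047.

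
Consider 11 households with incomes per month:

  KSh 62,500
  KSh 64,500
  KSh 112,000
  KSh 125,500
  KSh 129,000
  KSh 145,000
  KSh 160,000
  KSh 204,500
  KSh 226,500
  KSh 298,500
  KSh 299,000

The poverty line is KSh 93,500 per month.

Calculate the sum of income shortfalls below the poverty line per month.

Poor units: KSh 62,500, KSh 64,500 (q = 2 of N = 11).
Individual gaps: 93500−62500 = 31000; 93500−64500 = 29000.
Aggregate gap = KSh 60,000.

KSh 60,000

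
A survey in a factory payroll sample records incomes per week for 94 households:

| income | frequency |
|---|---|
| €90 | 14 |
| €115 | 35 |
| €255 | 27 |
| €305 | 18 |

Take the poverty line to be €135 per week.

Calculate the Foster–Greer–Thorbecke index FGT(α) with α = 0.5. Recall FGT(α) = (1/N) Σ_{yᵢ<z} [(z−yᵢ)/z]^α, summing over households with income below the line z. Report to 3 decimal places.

Below z: 14×€90, 35×€115 (q = 49 of N = 94).
Gap ratios (z−y)/z: (135−90)/135 = 0.3333 (×14); (135−115)/135 = 0.1481 (×35).
Raised to α = 0.5: 0.57735 (×14); 0.38490 (×35).
Sum = 21.554410; FGT(0.5) = 21.554410 / 94 = 0.229.

0.229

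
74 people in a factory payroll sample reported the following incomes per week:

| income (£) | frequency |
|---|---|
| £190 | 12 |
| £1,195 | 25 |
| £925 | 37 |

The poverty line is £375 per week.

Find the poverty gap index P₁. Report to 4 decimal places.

Incomes under z: 12×£190 (q = 12 of N = 74).
Normalized shortfalls: (375−190)/375 = 0.4933 (×12).
Σ = 5.920000. Dividing by the full population N = 74 gives P₁ = 0.0800.

0.0800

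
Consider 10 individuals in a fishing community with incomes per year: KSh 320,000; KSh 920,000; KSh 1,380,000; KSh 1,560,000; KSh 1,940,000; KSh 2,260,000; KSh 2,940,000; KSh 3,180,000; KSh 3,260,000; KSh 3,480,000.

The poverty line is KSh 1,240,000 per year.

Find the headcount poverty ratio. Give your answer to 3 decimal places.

2 of the 10 individuals have income below KSh 1,240,000.
H = 2/10 = 0.200.

0.200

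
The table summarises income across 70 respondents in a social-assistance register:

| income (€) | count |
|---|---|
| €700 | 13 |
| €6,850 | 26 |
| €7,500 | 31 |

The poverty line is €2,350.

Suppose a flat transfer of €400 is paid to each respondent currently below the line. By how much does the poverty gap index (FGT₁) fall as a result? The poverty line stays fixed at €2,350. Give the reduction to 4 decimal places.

Before: below the line — 13×€700; poverty gap index (FGT₁) = 0.130395.
After the €400 transfer: below the line — 13×€1,100; poverty gap index (FGT₁) = 0.098784.
Reduction = 0.130395 − 0.098784 = 0.0316.

0.0316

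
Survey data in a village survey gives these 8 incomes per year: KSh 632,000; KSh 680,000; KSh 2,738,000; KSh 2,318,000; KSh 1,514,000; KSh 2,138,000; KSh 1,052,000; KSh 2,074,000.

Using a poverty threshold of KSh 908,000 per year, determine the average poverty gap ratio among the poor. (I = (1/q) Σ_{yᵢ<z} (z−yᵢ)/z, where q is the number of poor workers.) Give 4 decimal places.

Poor units: KSh 632,000, KSh 680,000 (q = 2 of N = 8).
Shortfall ratios (z−y)/z: 0.3040, 0.2511; sum = 0.555066.
I averages over the q = 2 poor units only: 0.555066 / 2 = 0.2775.

0.2775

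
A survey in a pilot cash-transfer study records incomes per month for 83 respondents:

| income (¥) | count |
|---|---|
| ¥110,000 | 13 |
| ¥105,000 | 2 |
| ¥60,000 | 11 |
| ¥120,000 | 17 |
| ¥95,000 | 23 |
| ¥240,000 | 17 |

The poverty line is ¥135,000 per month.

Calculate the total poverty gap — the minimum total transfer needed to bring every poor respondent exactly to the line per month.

Below z: 11×¥60,000, 23×¥95,000, 2×¥105,000, 13×¥110,000, 17×¥120,000 (q = 66 of N = 83).
Individual gaps: 11×(135000−60000) = 825000; 23×(135000−95000) = 920000; 2×(135000−105000) = 60000; 13×(135000−110000) = 325000; 17×(135000−120000) = 255000.
Aggregate gap = ¥2,385,000.

¥2,385,000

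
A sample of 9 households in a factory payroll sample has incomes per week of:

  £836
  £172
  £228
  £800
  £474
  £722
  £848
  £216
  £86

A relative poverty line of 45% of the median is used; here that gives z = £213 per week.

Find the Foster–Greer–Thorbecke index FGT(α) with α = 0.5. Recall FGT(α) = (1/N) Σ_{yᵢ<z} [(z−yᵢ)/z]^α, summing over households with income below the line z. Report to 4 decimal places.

Poor units: £86, £172 (q = 2 of N = 9).
Shortfall ratios: (213−86)/213 = 0.5962; (213−172)/213 = 0.1925.
Raised to α = 0.5: 0.77217; 0.43873.
Sum = 1.210903; FGT(0.5) = 1.210903 / 9 = 0.1345.

0.1345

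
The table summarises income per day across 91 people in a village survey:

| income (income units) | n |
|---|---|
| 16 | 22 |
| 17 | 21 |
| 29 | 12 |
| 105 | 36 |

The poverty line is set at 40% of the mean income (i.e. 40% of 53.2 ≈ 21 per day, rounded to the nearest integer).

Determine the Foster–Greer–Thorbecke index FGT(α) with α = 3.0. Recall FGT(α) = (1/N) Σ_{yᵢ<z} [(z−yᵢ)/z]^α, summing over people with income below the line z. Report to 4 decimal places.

Incomes under z: 22×16, 21×17 (q = 43 of N = 91).
Relative gaps: (21−16)/21 = 0.2381 (×22); (21−17)/21 = 0.1905 (×21).
Raised to α = 3.0: 0.01350 (×22); 0.00691 (×21).
Sum = 0.442069; FGT(3.0) = 0.442069 / 91 = 0.0049.

0.0049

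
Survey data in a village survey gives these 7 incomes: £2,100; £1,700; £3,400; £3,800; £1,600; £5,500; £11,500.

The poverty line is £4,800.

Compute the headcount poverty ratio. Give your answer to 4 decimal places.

0.7143

5 of the 7 families have income below £4,800.
H = 5/7 = 0.7143.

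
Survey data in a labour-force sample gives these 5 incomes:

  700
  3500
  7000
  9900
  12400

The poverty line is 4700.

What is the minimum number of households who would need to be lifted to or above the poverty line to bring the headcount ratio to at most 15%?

2

2 of the 5 households are poor, so H = 2/5 = 0.400.
A headcount ratio of at most 15% allows at most ⌊0.15 × 5⌋ = 0 poor households.
So at least 2 − 0 = 2 must be lifted.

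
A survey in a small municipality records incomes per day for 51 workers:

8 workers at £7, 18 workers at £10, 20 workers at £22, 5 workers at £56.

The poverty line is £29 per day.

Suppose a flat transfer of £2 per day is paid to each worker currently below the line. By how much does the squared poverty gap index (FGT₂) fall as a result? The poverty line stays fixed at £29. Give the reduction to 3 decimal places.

Before: below the line — 8×£7, 18×£10, 20×£22; squared poverty gap index (FGT₂) = 0.26462.
After the £2 transfer: below the line — 8×£9, 18×£12, 20×£24; squared poverty gap index (FGT₂) = 0.20755.
Reduction = 0.26462 − 0.20755 = 0.057.

0.057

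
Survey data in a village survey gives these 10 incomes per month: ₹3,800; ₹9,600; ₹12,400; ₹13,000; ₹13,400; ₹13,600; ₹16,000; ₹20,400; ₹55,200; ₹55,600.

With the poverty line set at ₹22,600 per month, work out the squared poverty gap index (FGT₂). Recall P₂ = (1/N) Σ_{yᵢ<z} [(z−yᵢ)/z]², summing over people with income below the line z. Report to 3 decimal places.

0.183

Poor units: ₹3,800, ₹9,600, ₹12,400, ₹13,000, ₹13,400, ₹13,600, ₹16,000, ₹20,400 (q = 8 of N = 10).
Normalized shortfalls: (22600−3800)/22600 = 0.8319; (22600−9600)/22600 = 0.5752; (22600−12400)/22600 = 0.4513; (22600−13000)/22600 = 0.4248; (22600−13400)/22600 = 0.4071; (22600−13600)/22600 = 0.3982; (22600−16000)/22600 = 0.2920; (22600−20400)/22600 = 0.0973.
Squared: 0.6920; 0.3309; 0.2037; 0.1804; 0.1657; 0.1586; 0.0853; 0.0095.
Sum = 1.826063; P₂ = 1.826063 / 10 = 0.183.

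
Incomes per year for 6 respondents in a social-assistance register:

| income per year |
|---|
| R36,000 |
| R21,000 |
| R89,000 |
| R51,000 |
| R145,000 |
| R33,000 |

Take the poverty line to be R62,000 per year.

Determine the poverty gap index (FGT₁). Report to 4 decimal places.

Below z: R21,000, R33,000, R36,000, R51,000 (q = 4 of N = 6).
Relative gaps: (62000−21000)/62000 = 0.6613; (62000−33000)/62000 = 0.4677; (62000−36000)/62000 = 0.4194; (62000−51000)/62000 = 0.1774.
Σ = 1.725806. Dividing by the full population N = 6 gives P₁ = 0.2876.

0.2876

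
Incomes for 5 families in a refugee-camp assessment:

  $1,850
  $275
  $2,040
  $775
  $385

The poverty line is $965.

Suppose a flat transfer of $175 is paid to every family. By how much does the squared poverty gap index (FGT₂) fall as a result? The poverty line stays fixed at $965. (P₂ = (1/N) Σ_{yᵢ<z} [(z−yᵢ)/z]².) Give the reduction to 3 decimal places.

0.090

Before: below the line — $275, $385, $775; squared poverty gap index (FGT₂) = 0.18225.
After the $175 transfer: below the line — $450, $560, $950; squared poverty gap index (FGT₂) = 0.09224.
Reduction = 0.18225 − 0.09224 = 0.090.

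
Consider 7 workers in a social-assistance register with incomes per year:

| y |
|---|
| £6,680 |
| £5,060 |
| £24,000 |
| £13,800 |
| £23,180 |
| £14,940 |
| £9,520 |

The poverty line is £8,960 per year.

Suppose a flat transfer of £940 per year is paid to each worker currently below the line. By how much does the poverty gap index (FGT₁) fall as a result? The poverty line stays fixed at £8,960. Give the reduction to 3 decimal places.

0.030

Before: below the line — £5,060, £6,680; poverty gap index (FGT₁) = 0.09853.
After the £940 transfer: below the line — £6,000, £7,620; poverty gap index (FGT₁) = 0.06856.
Reduction = 0.09853 − 0.06856 = 0.030.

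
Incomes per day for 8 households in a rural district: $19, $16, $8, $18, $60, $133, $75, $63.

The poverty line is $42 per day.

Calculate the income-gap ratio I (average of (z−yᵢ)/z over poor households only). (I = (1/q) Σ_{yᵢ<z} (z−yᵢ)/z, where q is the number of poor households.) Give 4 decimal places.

Below the line: $8, $16, $18, $19 (q = 4 of N = 8).
Relative gaps: 0.8095, 0.6190, 0.5714, 0.5476; sum = 2.547619.
I averages over the q = 4 poor units only: 2.547619 / 4 = 0.6369.

0.6369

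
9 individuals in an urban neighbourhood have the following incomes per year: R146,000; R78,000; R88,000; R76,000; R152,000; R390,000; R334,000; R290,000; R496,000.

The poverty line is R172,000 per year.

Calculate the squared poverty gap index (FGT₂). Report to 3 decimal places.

Below the line: R76,000, R78,000, R88,000, R146,000, R152,000 (q = 5 of N = 9).
Normalized shortfalls: (172000−76000)/172000 = 0.5581; (172000−78000)/172000 = 0.5465; (172000−88000)/172000 = 0.4884; (172000−146000)/172000 = 0.1512; (172000−152000)/172000 = 0.1163.
Squared: 0.3115; 0.2987; 0.2385; 0.0229; 0.0135.
Sum = 0.885073; P₂ = 0.885073 / 9 = 0.098.

0.098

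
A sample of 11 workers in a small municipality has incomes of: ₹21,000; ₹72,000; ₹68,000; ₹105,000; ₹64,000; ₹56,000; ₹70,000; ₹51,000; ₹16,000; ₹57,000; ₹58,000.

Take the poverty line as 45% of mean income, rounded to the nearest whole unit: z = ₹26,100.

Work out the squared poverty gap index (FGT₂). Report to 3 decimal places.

0.017

Poor units: ₹16,000, ₹21,000 (q = 2 of N = 11).
Shortfall ratios: (26100−16000)/26100 = 0.3870; (26100−21000)/26100 = 0.1954.
Squared: 0.1497; 0.0382.
Sum = 0.187930; P₂ = 0.187930 / 11 = 0.017.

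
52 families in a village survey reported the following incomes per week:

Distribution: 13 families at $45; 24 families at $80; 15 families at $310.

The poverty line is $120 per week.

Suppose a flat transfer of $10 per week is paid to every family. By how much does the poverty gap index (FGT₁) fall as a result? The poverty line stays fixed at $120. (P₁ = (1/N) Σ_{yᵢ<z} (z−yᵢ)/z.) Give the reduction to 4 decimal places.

0.0593

Before: below the line — 13×$45, 24×$80; poverty gap index (FGT₁) = 0.310096.
After the $10 transfer: below the line — 13×$55, 24×$90; poverty gap index (FGT₁) = 0.250801.
Reduction = 0.310096 − 0.250801 = 0.0593.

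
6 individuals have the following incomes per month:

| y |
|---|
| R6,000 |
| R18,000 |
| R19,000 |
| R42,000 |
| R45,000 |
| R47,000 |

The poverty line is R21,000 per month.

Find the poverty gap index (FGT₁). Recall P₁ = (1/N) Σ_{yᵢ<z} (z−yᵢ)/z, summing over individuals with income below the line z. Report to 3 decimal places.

Below z: R6,000, R18,000, R19,000 (q = 3 of N = 6).
Gap ratios (z−y)/z: (21000−6000)/21000 = 0.7143; (21000−18000)/21000 = 0.1429; (21000−19000)/21000 = 0.0952.
Σ = 0.952381. Dividing by the full population N = 6 gives P₁ = 0.159.

0.159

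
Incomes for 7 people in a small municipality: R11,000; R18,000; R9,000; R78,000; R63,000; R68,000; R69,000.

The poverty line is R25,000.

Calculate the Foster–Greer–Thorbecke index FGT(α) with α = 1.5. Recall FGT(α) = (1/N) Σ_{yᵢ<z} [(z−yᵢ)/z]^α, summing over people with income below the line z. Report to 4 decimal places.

0.1542

Below the line: R9,000, R11,000, R18,000 (q = 3 of N = 7).
Gap ratios (z−y)/z: (25000−9000)/25000 = 0.6400; (25000−11000)/25000 = 0.5600; (25000−18000)/25000 = 0.2800.
Raised to α = 1.5: 0.51200; 0.41907; 0.14816.
Sum = 1.079228; FGT(1.5) = 1.079228 / 7 = 0.1542.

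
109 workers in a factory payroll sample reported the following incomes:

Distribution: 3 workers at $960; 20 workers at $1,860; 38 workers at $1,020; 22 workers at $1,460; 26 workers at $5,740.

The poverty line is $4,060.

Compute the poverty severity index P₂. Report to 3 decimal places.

0.348

Poor units: 3×$960, 38×$1,020, 22×$1,460, 20×$1,860 (q = 83 of N = 109).
Relative gaps: (4060−960)/4060 = 0.7635 (×3); (4060−1020)/4060 = 0.7488 (×38); (4060−1460)/4060 = 0.6404 (×22); (4060−1860)/4060 = 0.5419 (×20).
Squared: 0.5830 (×3); 0.5607 (×38); 0.4101 (×22); 0.2936 (×20).
Sum = 37.948676; P₂ = 37.948676 / 109 = 0.348.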